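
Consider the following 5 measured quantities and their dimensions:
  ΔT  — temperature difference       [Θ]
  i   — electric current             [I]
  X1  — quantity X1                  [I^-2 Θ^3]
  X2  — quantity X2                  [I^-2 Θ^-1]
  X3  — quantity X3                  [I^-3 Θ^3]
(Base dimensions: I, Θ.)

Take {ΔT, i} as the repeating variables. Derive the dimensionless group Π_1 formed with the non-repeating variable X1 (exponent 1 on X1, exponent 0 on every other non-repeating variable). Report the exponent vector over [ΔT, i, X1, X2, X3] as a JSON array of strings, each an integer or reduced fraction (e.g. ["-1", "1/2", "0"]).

["-3", "2", "1", "0", "0"]

Dimensional matrix (I×Θ by ΔT×i×X1×X2×X3):
  I: [ 0  1 -2 -2 -3]
  Θ: [ 1  0  3 -1  3]
Row reduction gives pivot columns ΔT,i; rank = 2
Pivot set = {ΔT,i}, free = {X1,X2,X3}
RREF:
  r0: [   1    0    3   -1    3]
  r1: [   0    1   -2   -2   -3]
Fix exponent of X1 at 1, X2 at 0, X3 at 0; solve each RREF row for its pivot's exponent:
  r0: exp(ΔT) + (3)·1 = 0 ⇒ exp(ΔT) = -3
  r1: exp(i) + (-2)·1 = 0 ⇒ exp(i) = 2
Π_1 = ΔT^-3 · i^2 · X1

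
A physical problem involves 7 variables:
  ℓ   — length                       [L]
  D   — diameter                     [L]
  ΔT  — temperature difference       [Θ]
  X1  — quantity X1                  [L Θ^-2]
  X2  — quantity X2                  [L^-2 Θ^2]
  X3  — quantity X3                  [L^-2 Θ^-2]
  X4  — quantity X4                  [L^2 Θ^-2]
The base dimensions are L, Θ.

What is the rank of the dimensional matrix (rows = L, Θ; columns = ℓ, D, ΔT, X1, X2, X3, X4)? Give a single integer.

2

Exponent matrix [L,Θ] × [ℓ,D,ΔT,X1,X2,X3,X4]:
  L: [ 1  1  0  1 -2 -2  2]
  Θ: [ 0  0  1 -2  2 -2 -2]
RREF → pivots at {ℓ,ΔT} ⇒ r = 2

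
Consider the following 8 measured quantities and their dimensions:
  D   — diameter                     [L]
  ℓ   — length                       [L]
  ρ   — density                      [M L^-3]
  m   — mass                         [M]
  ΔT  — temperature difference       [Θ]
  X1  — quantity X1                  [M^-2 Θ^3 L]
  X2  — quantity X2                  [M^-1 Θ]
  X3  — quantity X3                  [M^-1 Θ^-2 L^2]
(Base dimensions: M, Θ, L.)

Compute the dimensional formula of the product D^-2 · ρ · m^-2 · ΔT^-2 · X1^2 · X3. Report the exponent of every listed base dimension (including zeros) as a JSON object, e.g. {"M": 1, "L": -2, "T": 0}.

Dimensional matrix (M×Θ×L by D×ℓ×ρ×m×ΔT×X1×X2×X3):
  M: [ 0  0  1  1  0 -2 -1 -1]
  Θ: [ 0  0  0  0  1  3  1 -2]
  L: [ 1  1 -3  0  0  1  0  2]
  [M]: (-2)·0+(1)·1+(-2)·1+(-2)·0+(2)·-2+(1)·-1 = -6
  [Θ]: (-2)·0+(1)·0+(-2)·0+(-2)·1+(2)·3+(1)·-2 = 2
  [L]: (-2)·1+(1)·-3+(-2)·0+(-2)·0+(2)·1+(1)·2 = -1
⇒ M^-6 Θ^2 L^-1

{"M": -6, "Θ": 2, "L": -1}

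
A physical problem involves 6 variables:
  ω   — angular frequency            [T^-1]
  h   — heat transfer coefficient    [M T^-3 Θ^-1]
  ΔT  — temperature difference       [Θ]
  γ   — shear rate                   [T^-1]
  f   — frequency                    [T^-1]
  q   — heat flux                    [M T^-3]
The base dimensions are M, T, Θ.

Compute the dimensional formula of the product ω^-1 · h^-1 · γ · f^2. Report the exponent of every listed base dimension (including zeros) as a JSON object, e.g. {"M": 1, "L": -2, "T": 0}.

{"M": -1, "T": 1, "Θ": 1}

Dimensional matrix (M×T×Θ by ω×h×ΔT×γ×f×q):
  M: [ 0  1  0  0  0  1]
  T: [-1 -3  0 -1 -1 -3]
  Θ: [ 0 -1  1  0  0  0]
  [M]: (-1)·0+(-1)·1+(1)·0+(2)·0 = -1
  [T]: (-1)·-1+(-1)·-3+(1)·-1+(2)·-1 = 1
  [Θ]: (-1)·0+(-1)·-1+(1)·0+(2)·0 = 1
⇒ M^-1 T Θ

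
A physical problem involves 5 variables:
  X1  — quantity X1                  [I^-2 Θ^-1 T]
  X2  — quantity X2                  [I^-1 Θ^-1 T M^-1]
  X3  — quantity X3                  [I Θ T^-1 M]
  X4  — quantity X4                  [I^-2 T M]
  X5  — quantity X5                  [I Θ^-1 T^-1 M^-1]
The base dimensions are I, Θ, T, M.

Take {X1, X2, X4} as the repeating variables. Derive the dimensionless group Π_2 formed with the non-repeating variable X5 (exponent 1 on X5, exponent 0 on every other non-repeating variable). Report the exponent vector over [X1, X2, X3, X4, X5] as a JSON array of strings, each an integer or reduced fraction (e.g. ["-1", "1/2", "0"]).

Dimensional matrix (I×Θ×T×M by X1×X2×X3×X4×X5):
  I: [-2 -1  1 -2  1]
  Θ: [-1 -1  1  0 -1]
  T: [ 1  1 -1  1 -1]
  M: [ 0 -1  1  1 -1]
Row reduction gives pivot columns X1,X2,X4; rank = 3
Pivot set = {X1,X2,X4}, free = {X3,X5}
RREF:
  r0: [   1    0    0    0    2]
  r1: [   0    1   -1    0   -1]
  r2: [   0    0    0    1   -2]
  r3: [   0    0    0    0    0]
Fix exponent of X5 at 1, X3 at 0; solve each RREF row for its pivot's exponent:
  r0: exp(X1) + (2)·1 = 0 ⇒ exp(X1) = -2
  r1: exp(X2) + (-1)·1 = 0 ⇒ exp(X2) = 1
  r2: exp(X4) + (-2)·1 = 0 ⇒ exp(X4) = 2
Π_2 = X1^-2 · X2 · X4^2 · X5

["-2", "1", "0", "2", "1"]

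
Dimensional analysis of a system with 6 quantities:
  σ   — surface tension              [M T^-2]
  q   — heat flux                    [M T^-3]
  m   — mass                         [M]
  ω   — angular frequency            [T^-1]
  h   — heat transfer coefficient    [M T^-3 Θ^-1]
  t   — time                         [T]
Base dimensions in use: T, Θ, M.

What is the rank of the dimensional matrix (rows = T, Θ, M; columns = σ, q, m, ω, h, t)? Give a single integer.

Dimensional matrix (T×Θ×M by σ×q×m×ω×h×t):
  T: [-2 -3  0 -1 -3  1]
  Θ: [ 0  0  0  0 -1  0]
  M: [ 1  1  1  0  1  0]
Echelon form has 3 nonzero rows (pivots: σ,q,h)

3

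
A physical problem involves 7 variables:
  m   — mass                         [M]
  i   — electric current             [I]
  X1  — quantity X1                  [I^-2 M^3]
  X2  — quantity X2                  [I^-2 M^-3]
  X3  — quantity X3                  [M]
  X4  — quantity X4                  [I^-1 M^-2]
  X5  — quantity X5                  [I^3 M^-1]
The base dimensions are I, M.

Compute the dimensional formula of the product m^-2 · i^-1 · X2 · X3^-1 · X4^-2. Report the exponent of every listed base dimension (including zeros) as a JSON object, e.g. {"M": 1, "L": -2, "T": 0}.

{"I": -1, "M": -2}

Exponent matrix [I,M] × [m,i,X1,X2,X3,X4,X5]:
  I: [ 0  1 -2 -2  0 -1  3]
  M: [ 1  0  3 -3  1 -2 -1]
  [I]: (-2)·0+(-1)·1+(1)·-2+(-1)·0+(-2)·-1 = -1
  [M]: (-2)·1+(-1)·0+(1)·-3+(-1)·1+(-2)·-2 = -2
⇒ I^-1 M^-2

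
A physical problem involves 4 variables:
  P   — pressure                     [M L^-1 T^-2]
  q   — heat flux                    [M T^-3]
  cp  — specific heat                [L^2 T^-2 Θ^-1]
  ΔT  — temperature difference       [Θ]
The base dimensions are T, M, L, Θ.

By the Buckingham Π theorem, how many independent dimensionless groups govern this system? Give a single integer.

1

Dimensional matrix (T×M×L×Θ by P×q×cp×ΔT):
  T: [-2 -3 -2  0]
  M: [ 1  1  0  0]
  L: [-1  0  2  0]
  Θ: [ 0  0 -1  1]
Echelon form has 3 nonzero rows (pivots: P,q,cp)
n=4, r=3 ⇒ 1 dimensionless group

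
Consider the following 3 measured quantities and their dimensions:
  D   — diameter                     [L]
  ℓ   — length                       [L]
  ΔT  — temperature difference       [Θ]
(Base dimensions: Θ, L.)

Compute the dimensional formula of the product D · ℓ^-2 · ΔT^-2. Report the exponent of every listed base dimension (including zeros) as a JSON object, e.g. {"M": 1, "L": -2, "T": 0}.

Exponent matrix [Θ,L] × [D,ℓ,ΔT]:
  Θ: [ 0  0  1]
  L: [ 1  1  0]
  [Θ]: (1)·0+(-2)·0+(-2)·1 = -2
  [L]: (1)·1+(-2)·1+(-2)·0 = -1
⇒ Θ^-2 L^-1

{"Θ": -2, "L": -1}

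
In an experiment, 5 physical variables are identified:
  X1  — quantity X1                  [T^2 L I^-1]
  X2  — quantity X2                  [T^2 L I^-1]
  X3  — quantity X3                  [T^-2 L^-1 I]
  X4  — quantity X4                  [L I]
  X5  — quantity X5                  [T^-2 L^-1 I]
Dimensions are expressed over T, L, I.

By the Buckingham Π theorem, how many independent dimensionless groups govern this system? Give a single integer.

3

Exponent matrix [T,L,I] × [X1,X2,X3,X4,X5]:
  T: [ 2  2 -2  0 -2]
  L: [ 1  1 -1  1 -1]
  I: [-1 -1  1  1  1]
RREF → pivots at {X1,X4} ⇒ r = 2
5 vars − rank 2 = 3 Π groups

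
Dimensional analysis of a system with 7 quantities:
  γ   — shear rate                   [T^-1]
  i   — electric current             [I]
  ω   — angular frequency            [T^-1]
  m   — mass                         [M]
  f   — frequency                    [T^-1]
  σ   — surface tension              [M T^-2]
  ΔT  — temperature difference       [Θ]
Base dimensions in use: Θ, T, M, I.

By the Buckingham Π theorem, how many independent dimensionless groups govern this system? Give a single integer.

3

Write exponents as rows Θ,T,M,I / cols γ,i,ω,m,f,σ,ΔT:
  Θ: [ 0  0  0  0  0  0  1]
  T: [-1  0 -1  0 -1 -2  0]
  M: [ 0  0  0  1  0  1  0]
  I: [ 0  1  0  0  0  0  0]
Row reduction gives pivot columns γ,i,m,ΔT; rank = 4
Π count = n − r = 7 − 4 = 3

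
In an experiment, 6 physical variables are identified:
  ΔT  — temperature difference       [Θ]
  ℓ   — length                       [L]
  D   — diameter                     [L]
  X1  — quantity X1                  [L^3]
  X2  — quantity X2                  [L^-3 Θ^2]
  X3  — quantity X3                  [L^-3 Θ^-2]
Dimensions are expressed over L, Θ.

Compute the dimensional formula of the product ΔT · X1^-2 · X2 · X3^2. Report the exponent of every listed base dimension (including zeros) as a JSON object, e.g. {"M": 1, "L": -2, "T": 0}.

{"L": -15, "Θ": -1}

Exponent matrix [L,Θ] × [ΔT,ℓ,D,X1,X2,X3]:
  L: [ 0  1  1  3 -3 -3]
  Θ: [ 1  0  0  0  2 -2]
  [L]: (1)·0+(-2)·3+(1)·-3+(2)·-3 = -15
  [Θ]: (1)·1+(-2)·0+(1)·2+(2)·-2 = -1
⇒ L^-15 Θ^-1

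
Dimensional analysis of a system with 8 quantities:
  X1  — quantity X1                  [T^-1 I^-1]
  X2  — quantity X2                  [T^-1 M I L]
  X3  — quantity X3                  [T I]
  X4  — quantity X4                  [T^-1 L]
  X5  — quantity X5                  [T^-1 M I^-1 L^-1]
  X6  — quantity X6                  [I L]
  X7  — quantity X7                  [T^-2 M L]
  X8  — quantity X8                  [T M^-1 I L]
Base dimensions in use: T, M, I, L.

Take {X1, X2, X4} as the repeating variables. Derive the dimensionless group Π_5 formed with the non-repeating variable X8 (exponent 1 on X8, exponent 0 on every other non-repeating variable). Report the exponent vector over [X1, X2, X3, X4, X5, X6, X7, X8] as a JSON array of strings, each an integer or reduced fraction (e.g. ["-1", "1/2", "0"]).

["2", "1", "0", "-2", "0", "0", "0", "1"]

Dimensional matrix (T×M×I×L by X1×X2×X3×X4×X5×X6×X7×X8):
  T: [-1 -1  1 -1 -1  0 -2  1]
  M: [ 0  1  0  0  1  0  1 -1]
  I: [-1  1  1  0 -1  1  0  1]
  L: [ 0  1  0  1 -1  1  1  1]
Echelon form has 3 nonzero rows (pivots: X1,X2,X4)
Pivot set = {X1,X2,X4}, free = {X3,X5,X6,X7,X8}
RREF:
  r0: [   1    0   -1    0    2   -1    1   -2]
  r1: [   0    1    0    0    1    0    1   -1]
  r2: [   0    0    0    1   -2    1    0    2]
  r3: [   0    0    0    0    0    0    0    0]
Fix exponent of X8 at 1, X3 at 0, X5 at 0, X6 at 0, X7 at 0; solve each RREF row for its pivot's exponent:
  r0: exp(X1) + (-2)·1 = 0 ⇒ exp(X1) = 2
  r1: exp(X2) + (-1)·1 = 0 ⇒ exp(X2) = 1
  r2: exp(X4) + (2)·1 = 0 ⇒ exp(X4) = -2
Π_5 = X1^2 · X2 · X4^-2 · X8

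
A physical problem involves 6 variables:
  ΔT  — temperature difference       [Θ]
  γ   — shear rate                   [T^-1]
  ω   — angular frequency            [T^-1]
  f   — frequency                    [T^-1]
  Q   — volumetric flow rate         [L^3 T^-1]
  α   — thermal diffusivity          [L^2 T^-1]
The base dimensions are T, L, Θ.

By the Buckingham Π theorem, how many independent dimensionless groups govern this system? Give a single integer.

Write exponents as rows T,L,Θ / cols ΔT,γ,ω,f,Q,α:
  T: [ 0 -1 -1 -1 -1 -1]
  L: [ 0  0  0  0  3  2]
  Θ: [ 1  0  0  0  0  0]
Row reduction gives pivot columns ΔT,γ,Q; rank = 3
6 vars − rank 3 = 3 Π groups

3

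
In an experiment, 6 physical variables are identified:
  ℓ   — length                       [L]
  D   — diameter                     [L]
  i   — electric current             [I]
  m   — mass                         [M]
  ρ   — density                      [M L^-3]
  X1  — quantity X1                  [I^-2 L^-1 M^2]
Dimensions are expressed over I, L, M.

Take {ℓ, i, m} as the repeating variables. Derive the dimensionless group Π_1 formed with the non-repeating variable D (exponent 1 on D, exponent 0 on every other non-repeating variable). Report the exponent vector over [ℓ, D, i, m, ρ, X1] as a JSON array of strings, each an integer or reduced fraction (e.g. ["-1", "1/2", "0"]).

["-1", "1", "0", "0", "0", "0"]

Dimensional matrix (I×L×M by ℓ×D×i×m×ρ×X1):
  I: [ 0  0  1  0  0 -2]
  L: [ 1  1  0  0 -3 -1]
  M: [ 0  0  0  1  1  2]
Row reduction gives pivot columns ℓ,i,m; rank = 3
Pivot set = {ℓ,i,m}, free = {D,ρ,X1}
RREF:
  r0: [   1    1    0    0   -3   -1]
  r1: [   0    0    1    0    0   -2]
  r2: [   0    0    0    1    1    2]
Fix exponent of D at 1, ρ at 0, X1 at 0; solve each RREF row for its pivot's exponent:
  r0: exp(ℓ) + (1)·1 = 0 ⇒ exp(ℓ) = -1
  r1: exp(i) + (0)·1 = 0 ⇒ exp(i) = 0
  r2: exp(m) + (0)·1 = 0 ⇒ exp(m) = 0
Π_1 = ℓ^-1 · D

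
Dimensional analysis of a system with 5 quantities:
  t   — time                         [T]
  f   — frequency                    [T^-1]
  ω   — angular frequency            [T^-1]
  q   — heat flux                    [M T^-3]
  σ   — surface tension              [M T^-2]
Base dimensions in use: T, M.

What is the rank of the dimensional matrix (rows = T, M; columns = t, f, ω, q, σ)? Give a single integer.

Write exponents as rows T,M / cols t,f,ω,q,σ:
  T: [ 1 -1 -1 -3 -2]
  M: [ 0  0  0  1  1]
Echelon form has 2 nonzero rows (pivots: t,q)

2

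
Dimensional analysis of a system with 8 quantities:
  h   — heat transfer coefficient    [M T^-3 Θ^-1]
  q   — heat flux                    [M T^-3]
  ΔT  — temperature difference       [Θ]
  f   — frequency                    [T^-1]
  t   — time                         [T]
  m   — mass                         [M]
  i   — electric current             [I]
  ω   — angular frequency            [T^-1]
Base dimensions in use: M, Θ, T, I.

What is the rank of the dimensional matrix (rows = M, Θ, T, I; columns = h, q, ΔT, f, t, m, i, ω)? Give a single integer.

Exponent matrix [M,Θ,T,I] × [h,q,ΔT,f,t,m,i,ω]:
  M: [ 1  1  0  0  0  1  0  0]
  Θ: [-1  0  1  0  0  0  0  0]
  T: [-3 -3  0 -1  1  0  0 -1]
  I: [ 0  0  0  0  0  0  1  0]
Echelon form has 4 nonzero rows (pivots: h,q,f,i)

4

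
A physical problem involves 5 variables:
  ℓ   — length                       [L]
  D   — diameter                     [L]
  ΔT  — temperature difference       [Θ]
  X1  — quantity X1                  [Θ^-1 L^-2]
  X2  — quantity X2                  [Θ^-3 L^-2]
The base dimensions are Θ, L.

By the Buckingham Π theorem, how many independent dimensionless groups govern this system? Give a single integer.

3

Dimensional matrix (Θ×L by ℓ×D×ΔT×X1×X2):
  Θ: [ 0  0  1 -1 -3]
  L: [ 1  1  0 -2 -2]
Echelon form has 2 nonzero rows (pivots: ℓ,ΔT)
Π count = n − r = 5 − 2 = 3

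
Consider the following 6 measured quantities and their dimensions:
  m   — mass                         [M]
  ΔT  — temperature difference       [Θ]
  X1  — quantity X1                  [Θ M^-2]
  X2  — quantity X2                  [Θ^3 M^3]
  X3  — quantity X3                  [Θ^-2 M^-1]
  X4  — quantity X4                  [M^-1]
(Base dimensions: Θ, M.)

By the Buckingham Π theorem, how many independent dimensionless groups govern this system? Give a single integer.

4

Dimensional matrix (Θ×M by m×ΔT×X1×X2×X3×X4):
  Θ: [ 0  1  1  3 -2  0]
  M: [ 1  0 -2  3 -1 -1]
Echelon form has 2 nonzero rows (pivots: m,ΔT)
Π count = n − r = 6 − 2 = 4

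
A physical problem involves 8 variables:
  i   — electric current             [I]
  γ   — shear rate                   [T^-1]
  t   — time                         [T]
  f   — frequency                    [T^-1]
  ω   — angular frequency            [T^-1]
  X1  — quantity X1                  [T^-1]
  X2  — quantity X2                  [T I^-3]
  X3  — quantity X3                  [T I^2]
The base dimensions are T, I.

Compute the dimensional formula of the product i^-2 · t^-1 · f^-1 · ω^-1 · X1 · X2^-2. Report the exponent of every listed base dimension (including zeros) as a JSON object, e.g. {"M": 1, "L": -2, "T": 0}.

{"T": -2, "I": 4}

Write exponents as rows T,I / cols i,γ,t,f,ω,X1,X2,X3:
  T: [ 0 -1  1 -1 -1 -1  1  1]
  I: [ 1  0  0  0  0  0 -3  2]
  [T]: (-2)·0+(-1)·1+(-1)·-1+(-1)·-1+(1)·-1+(-2)·1 = -2
  [I]: (-2)·1+(-1)·0+(-1)·0+(-1)·0+(1)·0+(-2)·-3 = 4
⇒ T^-2 I^4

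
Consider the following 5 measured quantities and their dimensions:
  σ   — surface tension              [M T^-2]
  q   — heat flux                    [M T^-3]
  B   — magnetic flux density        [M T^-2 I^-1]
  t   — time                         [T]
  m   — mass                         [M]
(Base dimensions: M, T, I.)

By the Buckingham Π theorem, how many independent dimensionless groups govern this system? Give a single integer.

2

Write exponents as rows M,T,I / cols σ,q,B,t,m:
  M: [ 1  1  1  0  1]
  T: [-2 -3 -2  1  0]
  I: [ 0  0 -1  0  0]
Echelon form has 3 nonzero rows (pivots: σ,q,B)
5 vars − rank 3 = 2 Π groups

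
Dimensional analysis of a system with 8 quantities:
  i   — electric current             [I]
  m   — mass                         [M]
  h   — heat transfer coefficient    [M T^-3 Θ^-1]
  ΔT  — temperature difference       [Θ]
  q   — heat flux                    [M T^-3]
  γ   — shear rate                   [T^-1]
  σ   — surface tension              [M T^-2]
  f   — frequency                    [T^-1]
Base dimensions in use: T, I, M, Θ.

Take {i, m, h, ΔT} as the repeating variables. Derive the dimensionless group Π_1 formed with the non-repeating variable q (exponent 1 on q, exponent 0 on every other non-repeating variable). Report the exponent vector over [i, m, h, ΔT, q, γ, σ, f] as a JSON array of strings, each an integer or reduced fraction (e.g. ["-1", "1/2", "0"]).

["0", "0", "-1", "-1", "1", "0", "0", "0"]

Exponent matrix [T,I,M,Θ] × [i,m,h,ΔT,q,γ,σ,f]:
  T: [ 0  0 -3  0 -3 -1 -2 -1]
  I: [ 1  0  0  0  0  0  0  0]
  M: [ 0  1  1  0  1  0  1  0]
  Θ: [ 0  0 -1  1  0  0  0  0]
Echelon form has 4 nonzero rows (pivots: i,m,h,ΔT)
Pivot set = {i,m,h,ΔT}, free = {q,γ,σ,f}
RREF:
  r0: [   1    0    0    0    0    0    0    0]
  r1: [   0    1    0    0    0 -1/3  1/3 -1/3]
  r2: [   0    0    1    0    1  1/3  2/3  1/3]
  r3: [   0    0    0    1    1  1/3  2/3  1/3]
Fix exponent of q at 1, γ at 0, σ at 0, f at 0; solve each RREF row for its pivot's exponent:
  r0: exp(i) + (0)·1 = 0 ⇒ exp(i) = 0
  r1: exp(m) + (0)·1 = 0 ⇒ exp(m) = 0
  r2: exp(h) + (1)·1 = 0 ⇒ exp(h) = -1
  r3: exp(ΔT) + (1)·1 = 0 ⇒ exp(ΔT) = -1
Π_1 = h^-1 · ΔT^-1 · q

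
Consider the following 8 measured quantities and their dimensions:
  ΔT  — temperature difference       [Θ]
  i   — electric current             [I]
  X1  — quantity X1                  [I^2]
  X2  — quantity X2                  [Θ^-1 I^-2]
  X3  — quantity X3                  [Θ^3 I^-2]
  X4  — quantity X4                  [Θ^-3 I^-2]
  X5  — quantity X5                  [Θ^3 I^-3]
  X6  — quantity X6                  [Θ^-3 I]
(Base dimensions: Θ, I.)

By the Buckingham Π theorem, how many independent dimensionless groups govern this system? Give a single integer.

Dimensional matrix (Θ×I by ΔT×i×X1×X2×X3×X4×X5×X6):
  Θ: [ 1  0  0 -1  3 -3  3 -3]
  I: [ 0  1  2 -2 -2 -2 -3  1]
Echelon form has 2 nonzero rows (pivots: ΔT,i)
8 vars − rank 2 = 6 Π groups

6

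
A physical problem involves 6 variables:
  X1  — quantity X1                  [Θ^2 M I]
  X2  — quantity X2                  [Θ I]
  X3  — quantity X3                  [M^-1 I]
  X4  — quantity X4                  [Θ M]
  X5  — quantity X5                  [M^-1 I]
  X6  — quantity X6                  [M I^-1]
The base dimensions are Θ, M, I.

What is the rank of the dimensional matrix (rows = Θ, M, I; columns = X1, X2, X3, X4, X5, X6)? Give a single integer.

2

Exponent matrix [Θ,M,I] × [X1,X2,X3,X4,X5,X6]:
  Θ: [ 2  1  0  1  0  0]
  M: [ 1  0 -1  1 -1  1]
  I: [ 1  1  1  0  1 -1]
Row reduction gives pivot columns X1,X2; rank = 2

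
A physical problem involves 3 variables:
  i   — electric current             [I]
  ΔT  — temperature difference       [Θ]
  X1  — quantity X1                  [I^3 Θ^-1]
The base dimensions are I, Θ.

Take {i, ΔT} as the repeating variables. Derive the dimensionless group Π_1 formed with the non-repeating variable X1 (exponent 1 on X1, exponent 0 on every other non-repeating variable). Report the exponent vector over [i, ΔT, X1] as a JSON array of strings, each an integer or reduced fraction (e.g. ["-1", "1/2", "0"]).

Dimensional matrix (I×Θ by i×ΔT×X1):
  I: [ 1  0  3]
  Θ: [ 0  1 -1]
Row reduction gives pivot columns i,ΔT; rank = 2
Pivot set = {i,ΔT}, free = {X1}
RREF:
  r0: [   1    0    3]
  r1: [   0    1   -1]
Fix exponent of X1 at 1; solve each RREF row for its pivot's exponent:
  r0: exp(i) + (3)·1 = 0 ⇒ exp(i) = -3
  r1: exp(ΔT) + (-1)·1 = 0 ⇒ exp(ΔT) = 1
Π_1 = i^-3 · ΔT · X1

["-3", "1", "1"]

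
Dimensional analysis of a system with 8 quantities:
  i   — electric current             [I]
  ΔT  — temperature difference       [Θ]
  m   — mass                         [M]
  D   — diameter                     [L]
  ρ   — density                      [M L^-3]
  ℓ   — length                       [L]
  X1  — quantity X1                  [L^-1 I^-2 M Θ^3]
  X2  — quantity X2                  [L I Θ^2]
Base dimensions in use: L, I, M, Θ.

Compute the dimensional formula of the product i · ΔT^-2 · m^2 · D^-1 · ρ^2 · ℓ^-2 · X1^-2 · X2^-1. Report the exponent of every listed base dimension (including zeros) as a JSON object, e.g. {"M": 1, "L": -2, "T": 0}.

{"L": -8, "I": 4, "M": 2, "Θ": -10}

Write exponents as rows L,I,M,Θ / cols i,ΔT,m,D,ρ,ℓ,X1,X2:
  L: [ 0  0  0  1 -3  1 -1  1]
  I: [ 1  0  0  0  0  0 -2  1]
  M: [ 0  0  1  0  1  0  1  0]
  Θ: [ 0  1  0  0  0  0  3  2]
  [L]: (1)·0+(-2)·0+(2)·0+(-1)·1+(2)·-3+(-2)·1+(-2)·-1+(-1)·1 = -8
  [I]: (1)·1+(-2)·0+(2)·0+(-1)·0+(2)·0+(-2)·0+(-2)·-2+(-1)·1 = 4
  [M]: (1)·0+(-2)·0+(2)·1+(-1)·0+(2)·1+(-2)·0+(-2)·1+(-1)·0 = 2
  [Θ]: (1)·0+(-2)·1+(2)·0+(-1)·0+(2)·0+(-2)·0+(-2)·3+(-1)·2 = -10
⇒ L^-8 I^4 M^2 Θ^-10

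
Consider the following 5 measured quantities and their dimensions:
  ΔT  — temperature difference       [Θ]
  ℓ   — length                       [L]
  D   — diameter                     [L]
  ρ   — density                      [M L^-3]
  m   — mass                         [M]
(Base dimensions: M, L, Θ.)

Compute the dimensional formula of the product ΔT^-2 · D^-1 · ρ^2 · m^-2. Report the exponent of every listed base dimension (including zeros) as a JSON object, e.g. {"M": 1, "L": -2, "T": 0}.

Write exponents as rows M,L,Θ / cols ΔT,ℓ,D,ρ,m:
  M: [ 0  0  0  1  1]
  L: [ 0  1  1 -3  0]
  Θ: [ 1  0  0  0  0]
  [M]: (-2)·0+(-1)·0+(2)·1+(-2)·1 = 0
  [L]: (-2)·0+(-1)·1+(2)·-3+(-2)·0 = -7
  [Θ]: (-2)·1+(-1)·0+(2)·0+(-2)·0 = -2
⇒ L^-7 Θ^-2

{"M": 0, "L": -7, "Θ": -2}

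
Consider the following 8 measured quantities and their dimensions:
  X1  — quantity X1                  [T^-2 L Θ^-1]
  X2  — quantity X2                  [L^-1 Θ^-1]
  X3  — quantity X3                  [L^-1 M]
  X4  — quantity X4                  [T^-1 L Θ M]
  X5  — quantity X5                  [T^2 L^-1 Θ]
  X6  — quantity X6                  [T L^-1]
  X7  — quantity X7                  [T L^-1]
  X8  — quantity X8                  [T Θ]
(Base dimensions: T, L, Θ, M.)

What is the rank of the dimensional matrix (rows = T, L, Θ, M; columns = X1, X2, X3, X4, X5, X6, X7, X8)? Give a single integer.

Write exponents as rows T,L,Θ,M / cols X1,X2,X3,X4,X5,X6,X7,X8:
  T: [-2  0  0 -1  2  1  1  1]
  L: [ 1 -1 -1  1 -1 -1 -1  0]
  Θ: [-1 -1  0  1  1  0  0  1]
  M: [ 0  0  1  1  0  0  0  0]
Row reduction gives pivot columns X1,X2,X3; rank = 3

3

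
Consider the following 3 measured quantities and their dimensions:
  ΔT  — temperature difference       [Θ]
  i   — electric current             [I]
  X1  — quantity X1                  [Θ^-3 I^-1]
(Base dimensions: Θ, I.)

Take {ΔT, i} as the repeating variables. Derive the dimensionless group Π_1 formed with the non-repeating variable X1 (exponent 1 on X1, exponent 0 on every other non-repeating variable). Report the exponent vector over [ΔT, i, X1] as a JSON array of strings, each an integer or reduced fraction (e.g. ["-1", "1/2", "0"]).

["3", "1", "1"]

Exponent matrix [Θ,I] × [ΔT,i,X1]:
  Θ: [ 1  0 -3]
  I: [ 0  1 -1]
Echelon form has 2 nonzero rows (pivots: ΔT,i)
Repeat: ΔT,i; free: X1
RREF:
  r0: [   1    0   -3]
  r1: [   0    1   -1]
Fix exponent of X1 at 1; solve each RREF row for its pivot's exponent:
  r0: exp(ΔT) + (-3)·1 = 0 ⇒ exp(ΔT) = 3
  r1: exp(i) + (-1)·1 = 0 ⇒ exp(i) = 1
Π_1 = ΔT^3 · i · X1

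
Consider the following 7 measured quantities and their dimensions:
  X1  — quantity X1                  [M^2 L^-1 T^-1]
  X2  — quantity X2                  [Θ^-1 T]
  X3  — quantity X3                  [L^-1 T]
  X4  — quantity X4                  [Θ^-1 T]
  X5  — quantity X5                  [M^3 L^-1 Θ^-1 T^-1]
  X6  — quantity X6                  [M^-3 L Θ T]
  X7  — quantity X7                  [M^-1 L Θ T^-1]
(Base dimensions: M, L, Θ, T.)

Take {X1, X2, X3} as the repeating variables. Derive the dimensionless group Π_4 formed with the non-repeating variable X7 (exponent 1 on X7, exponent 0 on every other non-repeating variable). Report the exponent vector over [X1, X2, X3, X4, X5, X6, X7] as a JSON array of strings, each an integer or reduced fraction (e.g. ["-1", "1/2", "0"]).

["1/2", "1", "1/2", "0", "0", "0", "1"]

Exponent matrix [M,L,Θ,T] × [X1,X2,X3,X4,X5,X6,X7]:
  M: [ 2  0  0  0  3 -3 -1]
  L: [-1  0 -1  0 -1  1  1]
  Θ: [ 0 -1  0 -1 -1  1  1]
  T: [-1  1  1  1 -1  1 -1]
RREF → pivots at {X1,X2,X3} ⇒ r = 3
Pivot set = {X1,X2,X3}, free = {X4,X5,X6,X7}
RREF:
  r0: [   1    0    0    0  3/2 -3/2 -1/2]
  r1: [   0    1    0    1    1   -1   -1]
  r2: [   0    0    1    0 -1/2  1/2 -1/2]
  r3: [   0    0    0    0    0    0    0]
Fix exponent of X7 at 1, X4 at 0, X5 at 0, X6 at 0; solve each RREF row for its pivot's exponent:
  r0: exp(X1) + (-1/2)·1 = 0 ⇒ exp(X1) = 1/2
  r1: exp(X2) + (-1)·1 = 0 ⇒ exp(X2) = 1
  r2: exp(X3) + (-1/2)·1 = 0 ⇒ exp(X3) = 1/2
Π_4 = X1^(1/2) · X2 · X3^(1/2) · X7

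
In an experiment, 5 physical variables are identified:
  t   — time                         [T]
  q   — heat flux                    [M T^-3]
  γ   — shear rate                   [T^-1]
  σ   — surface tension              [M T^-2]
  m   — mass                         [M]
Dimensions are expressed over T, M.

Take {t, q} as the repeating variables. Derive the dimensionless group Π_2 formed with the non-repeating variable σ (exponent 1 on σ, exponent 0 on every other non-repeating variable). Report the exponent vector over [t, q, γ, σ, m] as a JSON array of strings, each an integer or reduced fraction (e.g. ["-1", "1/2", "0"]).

["-1", "-1", "0", "1", "0"]

Write exponents as rows T,M / cols t,q,γ,σ,m:
  T: [ 1 -3 -1 -2  0]
  M: [ 0  1  0  1  1]
RREF → pivots at {t,q} ⇒ r = 2
Pivot set = {t,q}, free = {γ,σ,m}
RREF:
  r0: [   1    0   -1    1    3]
  r1: [   0    1    0    1    1]
Fix exponent of σ at 1, γ at 0, m at 0; solve each RREF row for its pivot's exponent:
  r0: exp(t) + (1)·1 = 0 ⇒ exp(t) = -1
  r1: exp(q) + (1)·1 = 0 ⇒ exp(q) = -1
Π_2 = t^-1 · q^-1 · σ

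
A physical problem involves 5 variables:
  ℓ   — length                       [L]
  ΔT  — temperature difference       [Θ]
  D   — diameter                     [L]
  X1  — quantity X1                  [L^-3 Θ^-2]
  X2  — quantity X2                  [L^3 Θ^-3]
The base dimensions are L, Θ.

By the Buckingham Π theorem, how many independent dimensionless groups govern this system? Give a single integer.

3

Dimensional matrix (L×Θ by ℓ×ΔT×D×X1×X2):
  L: [ 1  0  1 -3  3]
  Θ: [ 0  1  0 -2 -3]
Row reduction gives pivot columns ℓ,ΔT; rank = 2
n=5, r=2 ⇒ 3 dimensionless groups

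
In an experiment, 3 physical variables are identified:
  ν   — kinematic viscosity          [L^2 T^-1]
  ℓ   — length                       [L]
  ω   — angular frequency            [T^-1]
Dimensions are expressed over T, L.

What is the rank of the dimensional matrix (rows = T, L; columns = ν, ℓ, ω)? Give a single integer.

Write exponents as rows T,L / cols ν,ℓ,ω:
  T: [-1  0 -1]
  L: [ 2  1  0]
RREF → pivots at {ν,ℓ} ⇒ r = 2

2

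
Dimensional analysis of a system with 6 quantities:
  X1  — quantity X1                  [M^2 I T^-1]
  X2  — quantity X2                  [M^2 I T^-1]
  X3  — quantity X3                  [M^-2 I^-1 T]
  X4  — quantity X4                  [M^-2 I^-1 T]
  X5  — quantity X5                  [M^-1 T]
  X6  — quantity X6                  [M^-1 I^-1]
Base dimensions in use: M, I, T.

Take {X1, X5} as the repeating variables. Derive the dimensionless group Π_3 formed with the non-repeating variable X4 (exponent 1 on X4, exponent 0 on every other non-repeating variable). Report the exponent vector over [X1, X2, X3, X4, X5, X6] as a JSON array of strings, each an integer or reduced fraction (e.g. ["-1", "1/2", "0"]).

["1", "0", "0", "1", "0", "0"]

Write exponents as rows M,I,T / cols X1,X2,X3,X4,X5,X6:
  M: [ 2  2 -2 -2 -1 -1]
  I: [ 1  1 -1 -1  0 -1]
  T: [-1 -1  1  1  1  0]
Echelon form has 2 nonzero rows (pivots: X1,X5)
Pivot set = {X1,X5}, free = {X2,X3,X4,X6}
RREF:
  r0: [   1    1   -1   -1    0   -1]
  r1: [   0    0    0    0    1   -1]
  r2: [   0    0    0    0    0    0]
Fix exponent of X4 at 1, X2 at 0, X3 at 0, X6 at 0; solve each RREF row for its pivot's exponent:
  r0: exp(X1) + (-1)·1 = 0 ⇒ exp(X1) = 1
  r1: exp(X5) + (0)·1 = 0 ⇒ exp(X5) = 0
Π_3 = X1 · X4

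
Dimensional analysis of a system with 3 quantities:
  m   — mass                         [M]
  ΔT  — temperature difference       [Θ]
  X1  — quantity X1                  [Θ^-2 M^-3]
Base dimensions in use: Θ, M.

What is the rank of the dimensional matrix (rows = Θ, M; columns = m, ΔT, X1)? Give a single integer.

Exponent matrix [Θ,M] × [m,ΔT,X1]:
  Θ: [ 0  1 -2]
  M: [ 1  0 -3]
Echelon form has 2 nonzero rows (pivots: m,ΔT)

2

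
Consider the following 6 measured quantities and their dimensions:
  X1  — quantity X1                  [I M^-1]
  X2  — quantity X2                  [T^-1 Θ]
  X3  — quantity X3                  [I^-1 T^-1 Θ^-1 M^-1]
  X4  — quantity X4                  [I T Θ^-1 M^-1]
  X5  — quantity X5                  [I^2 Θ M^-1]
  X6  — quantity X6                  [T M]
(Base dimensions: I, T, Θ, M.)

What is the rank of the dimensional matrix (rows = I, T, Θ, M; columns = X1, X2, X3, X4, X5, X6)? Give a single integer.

Dimensional matrix (I×T×Θ×M by X1×X2×X3×X4×X5×X6):
  I: [ 1  0 -1  1  2  0]
  T: [ 0 -1 -1  1  0  1]
  Θ: [ 0  1 -1 -1  1  0]
  M: [-1  0 -1 -1 -1  1]
RREF → pivots at {X1,X2,X3} ⇒ r = 3

3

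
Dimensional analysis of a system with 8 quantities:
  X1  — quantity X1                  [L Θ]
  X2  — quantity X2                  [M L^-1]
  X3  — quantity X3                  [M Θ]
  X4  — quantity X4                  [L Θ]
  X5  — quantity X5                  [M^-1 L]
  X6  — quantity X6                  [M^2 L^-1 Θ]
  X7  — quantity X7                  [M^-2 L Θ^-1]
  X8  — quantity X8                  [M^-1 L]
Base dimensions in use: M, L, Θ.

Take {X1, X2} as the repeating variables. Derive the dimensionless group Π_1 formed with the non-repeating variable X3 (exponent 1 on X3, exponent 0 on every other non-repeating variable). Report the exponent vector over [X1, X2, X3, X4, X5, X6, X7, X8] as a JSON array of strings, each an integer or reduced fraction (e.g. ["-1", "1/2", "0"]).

["-1", "-1", "1", "0", "0", "0", "0", "0"]

Exponent matrix [M,L,Θ] × [X1,X2,X3,X4,X5,X6,X7,X8]:
  M: [ 0  1  1  0 -1  2 -2 -1]
  L: [ 1 -1  0  1  1 -1  1  1]
  Θ: [ 1  0  1  1  0  1 -1  0]
RREF → pivots at {X1,X2} ⇒ r = 2
Pivot set = {X1,X2}, free = {X3,X4,X5,X6,X7,X8}
RREF:
  r0: [   1    0    1    1    0    1   -1    0]
  r1: [   0    1    1    0   -1    2   -2   -1]
  r2: [   0    0    0    0    0    0    0    0]
Fix exponent of X3 at 1, X4 at 0, X5 at 0, X6 at 0, X7 at 0, X8 at 0; solve each RREF row for its pivot's exponent:
  r0: exp(X1) + (1)·1 = 0 ⇒ exp(X1) = -1
  r1: exp(X2) + (1)·1 = 0 ⇒ exp(X2) = -1
Π_1 = X1^-1 · X2^-1 · X3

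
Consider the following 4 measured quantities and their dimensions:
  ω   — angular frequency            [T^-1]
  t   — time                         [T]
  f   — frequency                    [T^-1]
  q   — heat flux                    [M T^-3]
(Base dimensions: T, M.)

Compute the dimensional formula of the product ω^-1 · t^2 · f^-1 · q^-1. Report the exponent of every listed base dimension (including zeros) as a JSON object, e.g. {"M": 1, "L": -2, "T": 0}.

Dimensional matrix (T×M by ω×t×f×q):
  T: [-1  1 -1 -3]
  M: [ 0  0  0  1]
  [T]: (-1)·-1+(2)·1+(-1)·-1+(-1)·-3 = 7
  [M]: (-1)·0+(2)·0+(-1)·0+(-1)·1 = -1
⇒ T^7 M^-1

{"T": 7, "M": -1}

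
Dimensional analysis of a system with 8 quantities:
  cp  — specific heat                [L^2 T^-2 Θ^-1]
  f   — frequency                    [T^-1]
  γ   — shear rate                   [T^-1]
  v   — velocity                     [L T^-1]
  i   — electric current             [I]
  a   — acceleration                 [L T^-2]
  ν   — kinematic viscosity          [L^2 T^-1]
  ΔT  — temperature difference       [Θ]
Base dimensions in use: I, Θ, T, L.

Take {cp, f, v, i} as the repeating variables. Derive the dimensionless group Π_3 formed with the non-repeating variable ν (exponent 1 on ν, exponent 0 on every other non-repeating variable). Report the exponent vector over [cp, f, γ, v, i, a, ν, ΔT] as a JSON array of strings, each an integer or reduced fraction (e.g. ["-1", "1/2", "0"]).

["0", "1", "0", "-2", "0", "0", "1", "0"]

Dimensional matrix (I×Θ×T×L by cp×f×γ×v×i×a×ν×ΔT):
  I: [ 0  0  0  0  1  0  0  0]
  Θ: [-1  0  0  0  0  0  0  1]
  T: [-2 -1 -1 -1  0 -2 -1  0]
  L: [ 2  0  0  1  0  1  2  0]
Echelon form has 4 nonzero rows (pivots: cp,f,v,i)
Repeat: cp,f,v,i; free: γ,a,ν,ΔT
RREF:
  r0: [   1    0    0    0    0    0    0   -1]
  r1: [   0    1    1    0    0    1   -1    0]
  r2: [   0    0    0    1    0    1    2    2]
  r3: [   0    0    0    0    1    0    0    0]
Fix exponent of ν at 1, γ at 0, a at 0, ΔT at 0; solve each RREF row for its pivot's exponent:
  r0: exp(cp) + (0)·1 = 0 ⇒ exp(cp) = 0
  r1: exp(f) + (-1)·1 = 0 ⇒ exp(f) = 1
  r2: exp(v) + (2)·1 = 0 ⇒ exp(v) = -2
  r3: exp(i) + (0)·1 = 0 ⇒ exp(i) = 0
Π_3 = f · v^-2 · ν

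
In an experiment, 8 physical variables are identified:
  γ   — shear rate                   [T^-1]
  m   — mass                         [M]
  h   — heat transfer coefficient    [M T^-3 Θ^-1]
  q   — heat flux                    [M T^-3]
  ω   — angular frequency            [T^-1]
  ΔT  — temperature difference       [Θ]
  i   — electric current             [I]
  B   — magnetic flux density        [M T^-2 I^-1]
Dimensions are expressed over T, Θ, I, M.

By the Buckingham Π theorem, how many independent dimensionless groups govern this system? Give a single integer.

4

Write exponents as rows T,Θ,I,M / cols γ,m,h,q,ω,ΔT,i,B:
  T: [-1  0 -3 -3 -1  0  0 -2]
  Θ: [ 0  0 -1  0  0  1  0  0]
  I: [ 0  0  0  0  0  0  1 -1]
  M: [ 0  1  1  1  0  0  0  1]
RREF → pivots at {γ,m,h,i} ⇒ r = 4
n=8, r=4 ⇒ 4 dimensionless groups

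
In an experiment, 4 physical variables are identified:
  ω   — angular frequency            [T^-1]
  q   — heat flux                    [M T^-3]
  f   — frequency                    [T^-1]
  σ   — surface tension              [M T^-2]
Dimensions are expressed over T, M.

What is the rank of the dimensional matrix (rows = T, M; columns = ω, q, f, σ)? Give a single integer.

Write exponents as rows T,M / cols ω,q,f,σ:
  T: [-1 -3 -1 -2]
  M: [ 0  1  0  1]
Echelon form has 2 nonzero rows (pivots: ω,q)

2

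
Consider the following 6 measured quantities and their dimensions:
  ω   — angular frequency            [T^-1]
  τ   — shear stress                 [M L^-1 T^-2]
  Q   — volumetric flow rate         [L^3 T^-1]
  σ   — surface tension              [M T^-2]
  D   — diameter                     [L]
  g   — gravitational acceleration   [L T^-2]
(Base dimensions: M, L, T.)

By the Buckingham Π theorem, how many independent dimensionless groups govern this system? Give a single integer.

Dimensional matrix (M×L×T by ω×τ×Q×σ×D×g):
  M: [ 0  1  0  1  0  0]
  L: [ 0 -1  3  0  1  1]
  T: [-1 -2 -1 -2  0 -2]
Row reduction gives pivot columns ω,τ,Q; rank = 3
n=6, r=3 ⇒ 3 dimensionless groups

3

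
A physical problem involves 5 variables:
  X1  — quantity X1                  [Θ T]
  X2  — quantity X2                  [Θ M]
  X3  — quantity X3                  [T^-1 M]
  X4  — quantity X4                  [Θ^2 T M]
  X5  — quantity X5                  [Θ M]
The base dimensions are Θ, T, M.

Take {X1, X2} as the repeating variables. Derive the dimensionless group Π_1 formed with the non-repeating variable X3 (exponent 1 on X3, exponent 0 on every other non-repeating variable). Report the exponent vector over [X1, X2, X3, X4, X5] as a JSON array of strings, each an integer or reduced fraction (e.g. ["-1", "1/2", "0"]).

["1", "-1", "1", "0", "0"]

Dimensional matrix (Θ×T×M by X1×X2×X3×X4×X5):
  Θ: [ 1  1  0  2  1]
  T: [ 1  0 -1  1  0]
  M: [ 0  1  1  1  1]
Row reduction gives pivot columns X1,X2; rank = 2
Repeat: X1,X2; free: X3,X4,X5
RREF:
  r0: [   1    0   -1    1    0]
  r1: [   0    1    1    1    1]
  r2: [   0    0    0    0    0]
Fix exponent of X3 at 1, X4 at 0, X5 at 0; solve each RREF row for its pivot's exponent:
  r0: exp(X1) + (-1)·1 = 0 ⇒ exp(X1) = 1
  r1: exp(X2) + (1)·1 = 0 ⇒ exp(X2) = -1
Π_1 = X1 · X2^-1 · X3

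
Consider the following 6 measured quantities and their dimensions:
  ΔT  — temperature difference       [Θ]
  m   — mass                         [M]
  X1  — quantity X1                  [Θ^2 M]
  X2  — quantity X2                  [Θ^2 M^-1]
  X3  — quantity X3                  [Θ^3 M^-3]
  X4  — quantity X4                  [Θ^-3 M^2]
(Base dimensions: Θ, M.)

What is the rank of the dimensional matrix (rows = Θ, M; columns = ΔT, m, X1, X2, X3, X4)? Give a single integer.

Write exponents as rows Θ,M / cols ΔT,m,X1,X2,X3,X4:
  Θ: [ 1  0  2  2  3 -3]
  M: [ 0  1  1 -1 -3  2]
Echelon form has 2 nonzero rows (pivots: ΔT,m)

2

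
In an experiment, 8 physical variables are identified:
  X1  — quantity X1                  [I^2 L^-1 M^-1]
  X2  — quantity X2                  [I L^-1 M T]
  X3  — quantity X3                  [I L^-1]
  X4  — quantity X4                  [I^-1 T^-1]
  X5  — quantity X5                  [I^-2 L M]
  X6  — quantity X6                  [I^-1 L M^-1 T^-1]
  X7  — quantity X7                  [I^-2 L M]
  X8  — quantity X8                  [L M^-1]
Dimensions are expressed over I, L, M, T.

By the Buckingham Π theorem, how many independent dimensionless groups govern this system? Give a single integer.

Dimensional matrix (I×L×M×T by X1×X2×X3×X4×X5×X6×X7×X8):
  I: [ 2  1  1 -1 -2 -1 -2  0]
  L: [-1 -1 -1  0  1  1  1  1]
  M: [-1  1  0  0  1 -1  1 -1]
  T: [ 0  1  0 -1  0 -1  0  0]
Echelon form has 3 nonzero rows (pivots: X1,X2,X3)
8 vars − rank 3 = 5 Π groups

5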